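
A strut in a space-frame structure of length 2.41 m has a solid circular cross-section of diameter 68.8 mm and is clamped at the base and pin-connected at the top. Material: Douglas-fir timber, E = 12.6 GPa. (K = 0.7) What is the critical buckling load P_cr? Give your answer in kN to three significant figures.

I = πd⁴/64 = π×68.8⁴/64 = 1.100×10^6 mm⁴
I = 1.100×10^6 mm⁴ = 1.100×10^-6 m⁴
Effective length L_e = K·L = 0.7 × 2.41 = 1.687 m
P_cr = π²EI / L_e² = π² × 12.6×10⁹ × 1.100×10^-6 / 1.687² = 4.806×10^4 N

P_cr ≈ 48.1 kN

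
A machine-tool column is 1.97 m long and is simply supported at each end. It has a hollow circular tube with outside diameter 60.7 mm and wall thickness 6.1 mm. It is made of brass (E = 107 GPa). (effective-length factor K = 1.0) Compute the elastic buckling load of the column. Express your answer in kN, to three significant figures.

Inner diameter d_i = 60.7 − 2×6.1 = 48.50 mm
I = π(d_o⁴ − d_i⁴)/64 = π(60.7⁴ − 48.50⁴)/64 = 3.948×10^5 mm⁴
I = 3.948×10^5 mm⁴ = 3.948×10^-7 m⁴
Effective length L_e = K·L = 1 × 1.97 = 1.970 m
P_cr = π²EI / L_e² = π² × 107×10⁹ × 3.948×10^-7 / 1.970² = 1.074×10^5 N

P_cr ≈ 107 kN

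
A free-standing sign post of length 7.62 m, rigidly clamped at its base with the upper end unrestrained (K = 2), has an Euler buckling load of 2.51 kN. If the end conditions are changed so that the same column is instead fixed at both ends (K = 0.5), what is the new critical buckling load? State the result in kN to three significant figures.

P_cr ∝ 1/K², so P_cr,new = P_cr,old × (K_old/K_new)² = 2.51 × (2/0.5)²
= 2.51 × 16.00 = 40.2 kN

P_cr ≈ 40.2 kN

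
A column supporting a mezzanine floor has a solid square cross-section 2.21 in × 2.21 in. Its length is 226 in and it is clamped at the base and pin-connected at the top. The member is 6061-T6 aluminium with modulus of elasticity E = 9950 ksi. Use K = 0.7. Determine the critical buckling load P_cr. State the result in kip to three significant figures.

I = a⁴/12 = 2.21⁴/12 = 1.988 in⁴
Effective length L_e = K·L = 0.7 × 226 = 158.2 in
P_cr = π²EI / L_e² = π² × 9950×10³ × 1.988 / 158.2² = 7.800×10^3 lb

P_cr ≈ 7.80 kip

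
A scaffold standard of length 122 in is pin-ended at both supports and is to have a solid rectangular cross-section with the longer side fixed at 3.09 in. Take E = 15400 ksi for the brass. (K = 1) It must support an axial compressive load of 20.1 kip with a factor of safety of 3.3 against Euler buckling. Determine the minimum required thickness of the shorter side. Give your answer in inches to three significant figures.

b ≈ 2.93 in

Required P_cr = n·P = 3.3 × 20.1 = 66.33 kip
L_e = K·L = 1 × 122 = 122.0 in
Required I = P_cr·L_e²/(π²E) = 6.633×10^4 × 122.0² / (π² × 1.54×10^7) = 6.495 in⁴
Rectangle, weak axis: I_min = h·b³/12 with h = 3.09 in fixed  ⇒  b = (12I/h)^(1/3) = 2.93 in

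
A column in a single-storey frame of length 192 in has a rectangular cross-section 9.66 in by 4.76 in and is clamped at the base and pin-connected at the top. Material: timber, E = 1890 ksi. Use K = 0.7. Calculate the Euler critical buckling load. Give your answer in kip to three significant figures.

P_cr ≈ 89.7 kip

Buckling occurs about the weak axis: I_min = h·b³/12 with b = 4.76 in (the shorter side).
I_min = 9.66×4.76³/12 = 86.82 in⁴
Effective length L_e = K·L = 0.7 × 192 = 134.4 in
P_cr = π²EI / L_e² = π² × 1890×10³ × 86.82 / 134.4² = 8.966×10^4 lb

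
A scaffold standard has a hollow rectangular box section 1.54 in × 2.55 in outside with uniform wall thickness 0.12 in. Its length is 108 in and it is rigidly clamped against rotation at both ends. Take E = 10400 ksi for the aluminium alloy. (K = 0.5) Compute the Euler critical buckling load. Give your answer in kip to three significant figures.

Inner dimensions: h_i = 2.55 − 2×0.12 = 2.310 in, b_i = 1.54 − 2×0.12 = 1.300 in
Weak-axis I_min = (h_o·b_o³ − h_i·b_i³)/12 with b_o = 1.54, b_i = 1.300 in (shorter outer/inner sides).
I_min = (2.55×1.54³ − 2.310×1.300³)/12 = 0.3532 in⁴
Effective length L_e = K·L = 0.5 × 108 = 54.00 in
P_cr = π²EI / L_e² = π² × 10400×10³ × 0.3532 / 54.00² = 1.243×10^4 lb

P_cr ≈ 12.4 kip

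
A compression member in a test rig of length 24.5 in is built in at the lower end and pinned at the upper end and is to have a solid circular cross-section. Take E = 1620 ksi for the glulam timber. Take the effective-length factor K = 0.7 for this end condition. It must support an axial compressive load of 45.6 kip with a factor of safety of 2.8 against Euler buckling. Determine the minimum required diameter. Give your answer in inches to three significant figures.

Required P_cr = n·P = 2.8 × 45.6 = 127.7 kip
L_e = K·L = 0.7 × 24.5 = 17.15 in
Required I = P_cr·L_e²/(π²E) = 1.277×10^5 × 17.15² / (π² × 1.62×10^6) = 2.349 in⁴
Solid circle: I = πd⁴/64  ⇒  d = (64I/π)^(1/4) = (64×2.349/π)^(1/4) = 2.63 in

d ≈ 2.63 in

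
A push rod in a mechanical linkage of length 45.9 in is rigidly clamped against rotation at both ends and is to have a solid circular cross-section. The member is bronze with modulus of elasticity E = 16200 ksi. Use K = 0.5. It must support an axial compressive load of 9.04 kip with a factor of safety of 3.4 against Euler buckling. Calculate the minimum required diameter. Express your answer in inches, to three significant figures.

Required P_cr = n·P = 3.4 × 9.04 = 30.74 kip
L_e = K·L = 0.5 × 45.9 = 22.95 in
Required I = P_cr·L_e²/(π²E) = 3.074×10^4 × 22.95² / (π² × 1.62×10^7) = 0.1013 in⁴
Solid circle: I = πd⁴/64  ⇒  d = (64I/π)^(1/4) = (64×0.1013/π)^(1/4) = 1.20 in

d ≈ 1.20 in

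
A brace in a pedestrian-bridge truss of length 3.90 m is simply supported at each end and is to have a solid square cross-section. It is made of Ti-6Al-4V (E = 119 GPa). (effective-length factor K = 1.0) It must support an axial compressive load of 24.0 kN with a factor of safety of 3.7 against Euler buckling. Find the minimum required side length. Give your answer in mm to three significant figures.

a ≈ 60.9 mm

Required P_cr = n·P = 3.7 × 24.0 = 88.80 kN
L_e = K·L = 1 × 3.90 = 3.900 m
Required I = P_cr·L_e²/(π²E) = 8.880×10^4 × 3.900² / (π² × 1.19×10^11) = 1.150×10^-6 m⁴
I_req = 1.150×10^6 mm⁴
Solid square: I = a⁴/12  ⇒  a = (12I)^(1/4) = (12×1.150×10^6)^(1/4) = 60.9 mm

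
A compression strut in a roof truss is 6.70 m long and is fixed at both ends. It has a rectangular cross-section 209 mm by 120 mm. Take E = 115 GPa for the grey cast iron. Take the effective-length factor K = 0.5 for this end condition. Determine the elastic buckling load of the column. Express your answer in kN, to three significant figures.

P_cr ≈ 3040 kN

Buckling occurs about the weak axis: I_min = h·b³/12 with b = 120 mm (the shorter side).
I_min = 209×120³/12 = 3.010×10^7 mm⁴
I = 3.010×10^7 mm⁴ = 3.010×10^-5 m⁴
Effective length L_e = K·L = 0.5 × 6.70 = 3.350 m
P_cr = π²EI / L_e² = π² × 115×10⁹ × 3.010×10^-5 / 3.350² = 3.044×10^6 N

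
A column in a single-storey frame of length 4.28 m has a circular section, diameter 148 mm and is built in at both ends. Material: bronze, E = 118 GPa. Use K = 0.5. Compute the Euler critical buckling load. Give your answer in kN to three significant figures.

I = πd⁴/64 = π×148⁴/64 = 2.355×10^7 mm⁴
I = 2.355×10^7 mm⁴ = 2.355×10^-5 m⁴
Effective length L_e = K·L = 0.5 × 4.28 = 2.140 m
P_cr = π²EI / L_e² = π² × 118×10⁹ × 2.355×10^-5 / 2.140² = 5.989×10^6 N

P_cr ≈ 5990 kN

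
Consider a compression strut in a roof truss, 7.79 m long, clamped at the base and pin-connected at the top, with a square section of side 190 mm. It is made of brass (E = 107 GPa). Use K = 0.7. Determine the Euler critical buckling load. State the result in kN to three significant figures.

I = a⁴/12 = 190⁴/12 = 1.086×10^8 mm⁴
I = 1.086×10^8 mm⁴ = 1.086×10^-4 m⁴
Effective length L_e = K·L = 0.7 × 7.79 = 5.453 m
P_cr = π²EI / L_e² = π² × 107×10⁹ × 1.086×10^-4 / 5.453² = 3.857×10^6 N

P_cr ≈ 3860 kN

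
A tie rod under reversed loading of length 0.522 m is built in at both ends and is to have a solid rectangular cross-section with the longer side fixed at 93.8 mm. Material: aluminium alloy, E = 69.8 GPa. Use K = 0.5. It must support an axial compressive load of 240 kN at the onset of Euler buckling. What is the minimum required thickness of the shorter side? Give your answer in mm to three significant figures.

b ≈ 14.5 mm

L_e = K·L = 0.5 × 0.522 = 0.2610 m
Required I = P_cr·L_e²/(π²E) = 2.400×10^5 × 0.2610² / (π² × 6.98×10^10) = 2.373×10^-8 m⁴
I_req = 2.373×10^4 mm⁴
Rectangle, weak axis: I_min = h·b³/12 with h = 93.8 mm fixed  ⇒  b = (12I/h)^(1/3) = 14.5 mm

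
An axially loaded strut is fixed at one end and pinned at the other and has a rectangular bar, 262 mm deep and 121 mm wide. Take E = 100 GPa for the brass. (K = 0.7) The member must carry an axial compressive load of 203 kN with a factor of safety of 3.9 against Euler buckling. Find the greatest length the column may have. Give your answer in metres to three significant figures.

L_max ≈ 9.92 m

Buckling occurs about the weak axis: I_min = h·b³/12 with b = 121 mm (the shorter side).
I_min = 262×121³/12 = 3.868×10^7 mm⁴
I = 3.868×10^-5 m⁴
Required critical load P_cr = n·P = 3.9 × 203 = 791.7 kN = 7.917×10^5 N
From P_cr = π²EI/(K·L)²:  L = (1/K)·√(π²EI/P_cr) = (1/0.7)·√(π²×1.00×10^11×3.868×10^-5/7.917×10^5)
L = 9.92 m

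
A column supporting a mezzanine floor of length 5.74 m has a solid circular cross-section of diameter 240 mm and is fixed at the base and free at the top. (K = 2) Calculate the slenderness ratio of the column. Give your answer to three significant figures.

λ ≈ 191

For a solid circle r = d/4 = 240/4 = 60.00 mm
L_e = K·L = 2 × 5.74 m = 11.48 m = 11480 mm
λ = L_e / r_min = 11480 / 60.00 = 191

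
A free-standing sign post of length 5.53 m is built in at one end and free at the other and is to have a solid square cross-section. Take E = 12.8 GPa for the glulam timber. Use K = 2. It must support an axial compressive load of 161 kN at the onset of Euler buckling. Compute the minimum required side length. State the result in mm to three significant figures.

L_e = K·L = 2 × 5.53 = 11.06 m
Required I = P_cr·L_e²/(π²E) = 1.610×10^5 × 11.06² / (π² × 1.28×10^10) = 1.559×10^-4 m⁴
I_req = 1.559×10^8 mm⁴
Solid square: I = a⁴/12  ⇒  a = (12I)^(1/4) = (12×1.559×10^8)^(1/4) = 208 mm

a ≈ 208 mm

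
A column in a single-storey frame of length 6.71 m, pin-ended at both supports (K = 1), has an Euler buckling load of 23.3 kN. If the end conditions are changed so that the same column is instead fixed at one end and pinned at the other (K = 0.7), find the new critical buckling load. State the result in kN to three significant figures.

P_cr ≈ 47.6 kN

P_cr ∝ 1/K², so P_cr,new = P_cr,old × (K_old/K_new)² = 23.3 × (1/0.7)²
= 23.3 × 2.041 = 47.6 kN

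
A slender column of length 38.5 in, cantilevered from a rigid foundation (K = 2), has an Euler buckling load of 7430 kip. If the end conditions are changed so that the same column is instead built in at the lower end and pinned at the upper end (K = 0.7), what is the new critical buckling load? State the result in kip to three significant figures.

P_cr ∝ 1/K², so P_cr,new = P_cr,old × (K_old/K_new)² = 7430 × (2/0.7)²
= 7430 × 8.163 = 60700 kip

P_cr ≈ 60700 kip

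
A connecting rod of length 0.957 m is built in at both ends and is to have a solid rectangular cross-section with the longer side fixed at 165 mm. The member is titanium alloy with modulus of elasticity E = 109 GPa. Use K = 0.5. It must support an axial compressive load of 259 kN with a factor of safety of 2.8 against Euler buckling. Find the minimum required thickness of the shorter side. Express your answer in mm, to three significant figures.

Required P_cr = n·P = 2.8 × 259 = 725.2 kN
L_e = K·L = 0.5 × 0.957 = 0.4785 m
Required I = P_cr·L_e²/(π²E) = 7.252×10^5 × 0.4785² / (π² × 1.09×10^11) = 1.543×10^-7 m⁴
I_req = 1.543×10^5 mm⁴
Rectangle, weak axis: I_min = h·b³/12 with h = 165 mm fixed  ⇒  b = (12I/h)^(1/3) = 22.4 mm

b ≈ 22.4 mm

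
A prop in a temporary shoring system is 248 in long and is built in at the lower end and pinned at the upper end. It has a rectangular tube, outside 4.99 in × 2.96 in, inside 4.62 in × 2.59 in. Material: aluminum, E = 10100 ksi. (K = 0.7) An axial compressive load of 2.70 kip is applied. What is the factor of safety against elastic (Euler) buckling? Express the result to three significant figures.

Weak-axis I_min = (h_o·b_o³ − h_i·b_i³)/12 with b_o = 2.96, b_i = 2.590 in (shorter outer/inner sides).
I_min = (4.99×2.96³ − 4.620×2.590³)/12 = 4.095 in⁴
Effective length L_e = K·L = 0.7 × 248 = 173.6 in
P_cr = π²EI / L_e² = π² × 10100×10³ × 4.095 / 173.6² = 1.355×10^4 lb
Factor of safety n = P_cr / P = 13.546 / 2.70 = 5.02

n ≈ 5.02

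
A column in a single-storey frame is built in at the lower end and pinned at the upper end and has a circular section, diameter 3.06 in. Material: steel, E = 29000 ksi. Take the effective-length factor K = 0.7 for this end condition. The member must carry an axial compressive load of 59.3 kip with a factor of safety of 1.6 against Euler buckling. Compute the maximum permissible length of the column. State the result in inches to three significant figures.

I = πd⁴/64 = π×3.06⁴/64 = 4.304 in⁴
Required critical load P_cr = n·P = 1.6 × 59.3 = 94.88 kip = 9.488×10^4 lb
From P_cr = π²EI/(K·L)²:  L = (1/K)·√(π²EI/P_cr) = (1/0.7)·√(π²×2.90×10^7×4.304/9.488×10^4)
L = 163 in

L_max ≈ 163 in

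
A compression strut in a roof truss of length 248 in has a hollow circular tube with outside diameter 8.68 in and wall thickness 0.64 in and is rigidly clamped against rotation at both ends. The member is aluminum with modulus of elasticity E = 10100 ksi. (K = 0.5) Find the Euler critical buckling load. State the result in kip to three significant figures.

P_cr ≈ 852 kip

Inner diameter d_i = 8.68 − 2×0.64 = 7.400 in
I = π(d_o⁴ − d_i⁴)/64 = π(8.68⁴ − 7.400⁴)/64 = 131.4 in⁴
Effective length L_e = K·L = 0.5 × 248 = 124.0 in
P_cr = π²EI / L_e² = π² × 10100×10³ × 131.4 / 124.0² = 8.522×10^5 lb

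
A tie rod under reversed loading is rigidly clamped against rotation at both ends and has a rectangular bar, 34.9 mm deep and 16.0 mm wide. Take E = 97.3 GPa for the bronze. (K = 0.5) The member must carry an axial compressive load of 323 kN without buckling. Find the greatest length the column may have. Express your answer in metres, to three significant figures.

Buckling occurs about the weak axis: I_min = h·b³/12 with b = 16.0 mm (the shorter side).
I_min = 34.9×16.0³/12 = 1.191×10^4 mm⁴
I = 1.191×10^-8 m⁴
At the buckling limit P_cr = P = 3.230×10^5 N
From P_cr = π²EI/(K·L)²:  L = (1/K)·√(π²EI/P_cr) = (1/0.5)·√(π²×9.73×10^10×1.191×10^-8/3.230×10^5)
L = 0.376 m

L_max ≈ 0.376 m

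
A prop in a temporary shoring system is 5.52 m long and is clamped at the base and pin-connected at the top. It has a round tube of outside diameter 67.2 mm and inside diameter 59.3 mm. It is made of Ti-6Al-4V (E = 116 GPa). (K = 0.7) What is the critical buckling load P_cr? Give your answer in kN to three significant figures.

P_cr ≈ 30.2 kN

d_o = 67.2 mm, d_i = 59.3 mm
I = π(d_o⁴ − d_i⁴)/64 = π(67.2⁴ − 59.30⁴)/64 = 3.940×10^5 mm⁴
I = 3.940×10^5 mm⁴ = 3.940×10^-7 m⁴
Effective length L_e = K·L = 0.7 × 5.52 = 3.864 m
P_cr = π²EI / L_e² = π² × 116×10⁹ × 3.940×10^-7 / 3.864² = 3.021×10^4 N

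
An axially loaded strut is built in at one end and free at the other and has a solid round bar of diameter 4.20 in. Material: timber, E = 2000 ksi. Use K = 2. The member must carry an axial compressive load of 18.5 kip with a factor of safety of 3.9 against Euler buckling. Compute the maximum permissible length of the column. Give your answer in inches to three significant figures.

L_max ≈ 32.3 in

I = πd⁴/64 = π×4.20⁴/64 = 15.27 in⁴
Required critical load P_cr = n·P = 3.9 × 18.5 = 72.15 kip = 7.215×10^4 lb
From P_cr = π²EI/(K·L)²:  L = (1/K)·√(π²EI/P_cr) = (1/2)·√(π²×2.00×10^6×15.27/7.215×10^4)
L = 32.3 in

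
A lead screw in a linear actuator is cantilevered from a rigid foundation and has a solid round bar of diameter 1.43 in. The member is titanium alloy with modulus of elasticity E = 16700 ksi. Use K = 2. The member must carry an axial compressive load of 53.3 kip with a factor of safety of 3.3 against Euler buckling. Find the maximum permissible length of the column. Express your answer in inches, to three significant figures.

I = πd⁴/64 = π×1.43⁴/64 = 0.2053 in⁴
Required critical load P_cr = n·P = 3.3 × 53.3 = 175.9 kip = 1.759×10^5 lb
From P_cr = π²EI/(K·L)²:  L = (1/K)·√(π²EI/P_cr) = (1/2)·√(π²×1.67×10^7×0.2053/1.759×10^5)
L = 6.93 in

L_max ≈ 6.93 in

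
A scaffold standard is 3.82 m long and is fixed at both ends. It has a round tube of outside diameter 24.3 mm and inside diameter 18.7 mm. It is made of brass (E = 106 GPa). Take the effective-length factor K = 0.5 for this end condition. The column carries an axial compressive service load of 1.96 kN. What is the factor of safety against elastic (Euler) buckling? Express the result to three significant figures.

n ≈ 1.63

d_o = 24.3 mm, d_i = 18.7 mm
I = π(d_o⁴ − d_i⁴)/64 = π(24.3⁴ − 18.70⁴)/64 = 1.111×10^4 mm⁴
I = 1.111×10^4 mm⁴ = 1.111×10^-8 m⁴
Effective length L_e = K·L = 0.5 × 3.82 = 1.910 m
P_cr = π²EI / L_e² = π² × 106×10⁹ × 1.111×10^-8 / 1.910² = 3.187×10^3 N
Factor of safety n = P_cr / P = 3.1870 / 1.96 = 1.63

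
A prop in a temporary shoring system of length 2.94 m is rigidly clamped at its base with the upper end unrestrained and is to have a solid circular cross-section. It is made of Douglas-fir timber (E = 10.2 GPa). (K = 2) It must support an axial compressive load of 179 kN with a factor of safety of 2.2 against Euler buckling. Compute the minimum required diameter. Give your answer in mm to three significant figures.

Required P_cr = n·P = 2.2 × 179 = 393.8 kN
L_e = K·L = 2 × 2.94 = 5.880 m
Required I = P_cr·L_e²/(π²E) = 3.938×10^5 × 5.880² / (π² × 1.02×10^10) = 1.352×10^-4 m⁴
I_req = 1.352×10^8 mm⁴
Solid circle: I = πd⁴/64  ⇒  d = (64I/π)^(1/4) = (64×1.352×10^8/π)^(1/4) = 229 mm

d ≈ 229 mm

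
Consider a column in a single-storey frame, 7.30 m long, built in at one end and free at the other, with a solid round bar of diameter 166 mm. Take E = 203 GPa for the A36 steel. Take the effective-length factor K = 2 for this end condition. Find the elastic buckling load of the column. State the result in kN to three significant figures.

I = πd⁴/64 = π×166⁴/64 = 3.727×10^7 mm⁴
I = 3.727×10^7 mm⁴ = 3.727×10^-5 m⁴
Effective length L_e = K·L = 2 × 7.30 = 14.60 m
P_cr = π²EI / L_e² = π² × 203×10⁹ × 3.727×10^-5 / 14.60² = 3.503×10^5 N

P_cr ≈ 350 kN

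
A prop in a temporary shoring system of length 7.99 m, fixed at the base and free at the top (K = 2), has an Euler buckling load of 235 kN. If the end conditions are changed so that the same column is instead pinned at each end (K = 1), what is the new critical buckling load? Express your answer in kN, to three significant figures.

P_cr ∝ 1/K², so P_cr,new = P_cr,old × (K_old/K_new)² = 235 × (2/1)²
= 235 × 4.000 = 940 kN

P_cr ≈ 940 kN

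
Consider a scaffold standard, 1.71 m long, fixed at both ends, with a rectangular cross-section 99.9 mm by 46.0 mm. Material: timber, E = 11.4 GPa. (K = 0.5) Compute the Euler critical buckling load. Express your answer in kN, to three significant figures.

Buckling occurs about the weak axis: I_min = h·b³/12 with b = 46.0 mm (the shorter side).
I_min = 99.9×46.0³/12 = 8.103×10^5 mm⁴
I = 8.103×10^5 mm⁴ = 8.103×10^-7 m⁴
Effective length L_e = K·L = 0.5 × 1.71 = 0.8550 m
P_cr = π²EI / L_e² = π² × 11.4×10⁹ × 8.103×10^-7 / 0.8550² = 1.247×10^5 N

P_cr ≈ 125 kN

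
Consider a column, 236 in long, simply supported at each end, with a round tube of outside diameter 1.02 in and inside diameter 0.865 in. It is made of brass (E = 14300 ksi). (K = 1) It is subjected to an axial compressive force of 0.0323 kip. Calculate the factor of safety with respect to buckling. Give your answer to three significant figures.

d_o = 1.02 in, d_i = 0.865 in
I = π(d_o⁴ − d_i⁴)/64 = π(1.02⁴ − 0.8650⁴)/64 = 2.565×10^-2 in⁴
Effective length L_e = K·L = 1 × 236 = 236.0 in
P_cr = π²EI / L_e² = π² × 14300×10³ × 2.565×10^-2 / 236.0² = 65.00 lb
Factor of safety n = P_cr / P = 0.065005 / 0.0323 = 2.01

n ≈ 2.01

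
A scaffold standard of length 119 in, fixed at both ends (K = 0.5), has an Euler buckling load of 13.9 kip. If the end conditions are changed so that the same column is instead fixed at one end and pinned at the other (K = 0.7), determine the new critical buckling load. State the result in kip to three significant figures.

P_cr ∝ 1/K², so P_cr,new = P_cr,old × (K_old/K_new)² = 13.9 × (0.5/0.7)²
= 13.9 × 0.5102 = 7.09 kip

P_cr ≈ 7.09 kip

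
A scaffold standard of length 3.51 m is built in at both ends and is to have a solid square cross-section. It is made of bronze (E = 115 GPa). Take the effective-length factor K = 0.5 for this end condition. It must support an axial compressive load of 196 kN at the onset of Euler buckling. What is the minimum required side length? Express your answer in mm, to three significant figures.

a ≈ 50.3 mm

L_e = K·L = 0.5 × 3.51 = 1.755 m
Required I = P_cr·L_e²/(π²E) = 1.960×10^5 × 1.755² / (π² × 1.15×10^11) = 5.319×10^-7 m⁴
I_req = 5.319×10^5 mm⁴
Solid square: I = a⁴/12  ⇒  a = (12I)^(1/4) = (12×5.319×10^5)^(1/4) = 50.3 mm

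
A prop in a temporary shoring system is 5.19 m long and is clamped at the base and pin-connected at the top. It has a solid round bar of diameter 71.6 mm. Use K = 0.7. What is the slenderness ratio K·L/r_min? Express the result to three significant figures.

I = πd⁴/64 = π×71.6⁴/64 = 1.290×10^6 mm⁴
A = 4.026×10^3 mm²;  r_min = √(I/A) = √(1.290×10^6/4.026×10^3) = 17.90 mm
L_e = K·L = 0.7 × 5.19 m = 3.633 m = 3633.0 mm
λ = L_e / r_min = 3633.0 / 17.90 = 203

λ ≈ 203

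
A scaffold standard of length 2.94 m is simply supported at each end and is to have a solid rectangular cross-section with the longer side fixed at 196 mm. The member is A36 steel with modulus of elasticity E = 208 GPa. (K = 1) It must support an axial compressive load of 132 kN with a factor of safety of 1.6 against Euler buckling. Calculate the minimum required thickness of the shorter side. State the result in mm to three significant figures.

b ≈ 37.9 mm

Required P_cr = n·P = 1.6 × 132 = 211.2 kN
L_e = K·L = 1 × 2.94 = 2.940 m
Required I = P_cr·L_e²/(π²E) = 2.112×10^5 × 2.940² / (π² × 2.08×10^11) = 8.893×10^-7 m⁴
I_req = 8.893×10^5 mm⁴
Rectangle, weak axis: I_min = h·b³/12 with h = 196 mm fixed  ⇒  b = (12I/h)^(1/3) = 37.9 mm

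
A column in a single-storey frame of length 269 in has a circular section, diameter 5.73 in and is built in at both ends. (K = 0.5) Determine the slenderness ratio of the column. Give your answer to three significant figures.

For a solid circle r = d/4 = 5.73/4 = 1.432 in
L_e = K·L = 0.5 × 269 = 134.5 in
λ = L_e / r_min = 134.50 / 1.432 = 93.9

λ ≈ 93.9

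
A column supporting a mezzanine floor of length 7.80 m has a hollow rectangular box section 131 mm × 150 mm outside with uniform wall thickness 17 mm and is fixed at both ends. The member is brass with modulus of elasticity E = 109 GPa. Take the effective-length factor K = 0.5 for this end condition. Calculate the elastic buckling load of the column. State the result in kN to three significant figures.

Inner dimensions: h_i = 150 − 2×17 = 116.0 mm, b_i = 131 − 2×17 = 97.00 mm
Weak-axis I_min = (h_o·b_o³ − h_i·b_i³)/12 with b_o = 131, b_i = 97.00 mm (shorter outer/inner sides).
I_min = (150×131³ − 116.0×97.00³)/12 = 1.928×10^7 mm⁴
I = 1.928×10^7 mm⁴ = 1.928×10^-5 m⁴
Effective length L_e = K·L = 0.5 × 7.80 = 3.900 m
P_cr = π²EI / L_e² = π² × 109×10⁹ × 1.928×10^-5 / 3.900² = 1.364×10^6 N

P_cr ≈ 1360 kN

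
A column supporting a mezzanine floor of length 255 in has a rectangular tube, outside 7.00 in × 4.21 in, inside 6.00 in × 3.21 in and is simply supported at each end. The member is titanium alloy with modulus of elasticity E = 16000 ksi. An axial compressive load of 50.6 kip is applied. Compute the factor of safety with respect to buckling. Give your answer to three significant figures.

Weak-axis I_min = (h_o·b_o³ − h_i·b_i³)/12 with b_o = 4.21, b_i = 3.210 in (shorter outer/inner sides).
I_min = (7.00×4.21³ − 6.000×3.210³)/12 = 26.99 in⁴
Effective length L_e = K·L = 1 × 255 = 255.0 in
P_cr = π²EI / L_e² = π² × 16000×10³ × 26.99 / 255.0² = 6.554×10^4 lb
Factor of safety n = P_cr / P = 65.544 / 50.6 = 1.30

n ≈ 1.30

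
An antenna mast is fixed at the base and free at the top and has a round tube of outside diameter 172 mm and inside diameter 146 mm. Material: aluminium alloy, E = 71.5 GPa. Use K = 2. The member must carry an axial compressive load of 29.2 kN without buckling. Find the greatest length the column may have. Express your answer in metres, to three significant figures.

L_max ≈ 11.2 m

d_o = 172 mm, d_i = 146 mm
I = π(d_o⁴ − d_i⁴)/64 = π(172⁴ − 146.0⁴)/64 = 2.066×10^7 mm⁴
I = 2.066×10^-5 m⁴
At the buckling limit P_cr = P = 2.920×10^4 N
From P_cr = π²EI/(K·L)²:  L = (1/K)·√(π²EI/P_cr) = (1/2)·√(π²×7.15×10^10×2.066×10^-5/2.920×10^4)
L = 11.2 m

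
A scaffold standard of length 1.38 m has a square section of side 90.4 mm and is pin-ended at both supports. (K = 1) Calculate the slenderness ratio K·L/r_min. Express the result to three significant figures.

For a square r = a/√12 = 90.4/√12 = 26.10 mm
L_e = K·L = 1 × 1.38 m = 1.380 m = 1380.0 mm
λ = L_e / r_min = 1380.0 / 26.10 = 52.9

λ ≈ 52.9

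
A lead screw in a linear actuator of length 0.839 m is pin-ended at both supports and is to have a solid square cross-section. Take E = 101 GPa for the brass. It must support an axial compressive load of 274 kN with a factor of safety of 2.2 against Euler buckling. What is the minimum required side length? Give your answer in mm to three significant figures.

a ≈ 47.5 mm

Required P_cr = n·P = 2.2 × 274 = 602.8 kN
L_e = K·L = 1 × 0.839 = 0.8390 m
Required I = P_cr·L_e²/(π²E) = 6.028×10^5 × 0.8390² / (π² × 1.01×10^11) = 4.257×10^-7 m⁴
I_req = 4.257×10^5 mm⁴
Solid square: I = a⁴/12  ⇒  a = (12I)^(1/4) = (12×4.257×10^5)^(1/4) = 47.5 mm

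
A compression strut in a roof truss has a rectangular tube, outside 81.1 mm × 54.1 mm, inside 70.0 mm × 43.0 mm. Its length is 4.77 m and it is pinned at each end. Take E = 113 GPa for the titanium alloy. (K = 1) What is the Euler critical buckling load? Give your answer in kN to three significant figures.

P_cr ≈ 29.7 kN

Weak-axis I_min = (h_o·b_o³ − h_i·b_i³)/12 with b_o = 54.1, b_i = 43.00 mm (shorter outer/inner sides).
I_min = (81.1×54.1³ − 70.00×43.00³)/12 = 6.063×10^5 mm⁴
I = 6.063×10^5 mm⁴ = 6.063×10^-7 m⁴
Effective length L_e = K·L = 1 × 4.77 = 4.770 m
P_cr = π²EI / L_e² = π² × 113×10⁹ × 6.063×10^-7 / 4.770² = 2.972×10^4 N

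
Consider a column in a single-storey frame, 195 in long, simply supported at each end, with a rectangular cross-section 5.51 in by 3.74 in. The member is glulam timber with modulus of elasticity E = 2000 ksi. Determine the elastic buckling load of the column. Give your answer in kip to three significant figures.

P_cr ≈ 12.5 kip

Buckling occurs about the weak axis: I_min = h·b³/12 with b = 3.74 in (the shorter side).
I_min = 5.51×3.74³/12 = 24.02 in⁴
Effective length L_e = K·L = 1 × 195 = 195.0 in
P_cr = π²EI / L_e² = π² × 2000×10³ × 24.02 / 195.0² = 1.247×10^4 lb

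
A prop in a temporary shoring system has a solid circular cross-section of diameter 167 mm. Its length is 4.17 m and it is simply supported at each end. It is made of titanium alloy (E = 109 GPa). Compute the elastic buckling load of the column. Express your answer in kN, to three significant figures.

I = πd⁴/64 = π×167⁴/64 = 3.818×10^7 mm⁴
I = 3.818×10^7 mm⁴ = 3.818×10^-5 m⁴
Effective length L_e = K·L = 1 × 4.17 = 4.170 m
P_cr = π²EI / L_e² = π² × 109×10⁹ × 3.818×10^-5 / 4.170² = 2.362×10^6 N

P_cr ≈ 2360 kN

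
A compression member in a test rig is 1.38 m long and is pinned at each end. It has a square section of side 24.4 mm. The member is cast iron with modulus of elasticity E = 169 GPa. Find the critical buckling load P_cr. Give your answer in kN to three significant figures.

I = a⁴/12 = 24.4⁴/12 = 2.954×10^4 mm⁴
I = 2.954×10^4 mm⁴ = 2.954×10^-8 m⁴
Effective length L_e = K·L = 1 × 1.38 = 1.380 m
P_cr = π²EI / L_e² = π² × 169×10⁹ × 2.954×10^-8 / 1.380² = 2.587×10^4 N

P_cr ≈ 25.9 kN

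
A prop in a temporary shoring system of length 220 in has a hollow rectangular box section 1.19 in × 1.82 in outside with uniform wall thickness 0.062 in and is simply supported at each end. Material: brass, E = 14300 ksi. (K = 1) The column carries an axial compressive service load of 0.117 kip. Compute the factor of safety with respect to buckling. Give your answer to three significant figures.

n ≈ 2.10

Inner dimensions: h_i = 1.82 − 2×0.062 = 1.696 in, b_i = 1.19 − 2×0.062 = 1.066 in
Weak-axis I_min = (h_o·b_o³ − h_i·b_i³)/12 with b_o = 1.19, b_i = 1.066 in (shorter outer/inner sides).
I_min = (1.82×1.19³ − 1.696×1.066³)/12 = 8.438×10^-2 in⁴
Effective length L_e = K·L = 1 × 220 = 220.0 in
P_cr = π²EI / L_e² = π² × 14300×10³ × 8.438×10^-2 / 220.0² = 246.0 lb
Factor of safety n = P_cr / P = 0.24605 / 0.117 = 2.10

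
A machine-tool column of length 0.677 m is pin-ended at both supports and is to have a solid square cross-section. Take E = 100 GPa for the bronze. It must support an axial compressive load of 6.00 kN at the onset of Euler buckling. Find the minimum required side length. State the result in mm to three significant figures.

L_e = K·L = 1 × 0.677 = 0.6770 m
Required I = P_cr·L_e²/(π²E) = 6.000×10^3 × 0.6770² / (π² × 1.00×10^11) = 2.786×10^-9 m⁴
I_req = 2.786×10^3 mm⁴
Solid square: I = a⁴/12  ⇒  a = (12I)^(1/4) = (12×2.786×10^3)^(1/4) = 13.5 mm

a ≈ 13.5 mm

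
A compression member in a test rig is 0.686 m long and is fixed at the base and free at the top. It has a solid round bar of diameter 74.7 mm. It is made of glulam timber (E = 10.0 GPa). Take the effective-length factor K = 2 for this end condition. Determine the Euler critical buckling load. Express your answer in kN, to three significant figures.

P_cr ≈ 80.1 kN

I = πd⁴/64 = π×74.7⁴/64 = 1.528×10^6 mm⁴
I = 1.528×10^6 mm⁴ = 1.528×10^-6 m⁴
Effective length L_e = K·L = 2 × 0.686 = 1.372 m
P_cr = π²EI / L_e² = π² × 10.0×10⁹ × 1.528×10^-6 / 1.372² = 8.014×10^4 N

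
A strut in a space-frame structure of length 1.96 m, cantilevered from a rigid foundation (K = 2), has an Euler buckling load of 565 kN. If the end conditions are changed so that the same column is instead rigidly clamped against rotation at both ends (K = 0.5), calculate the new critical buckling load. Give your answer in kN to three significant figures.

P_cr ≈ 9040 kN

P_cr ∝ 1/K², so P_cr,new = P_cr,old × (K_old/K_new)² = 565 × (2/0.5)²
= 565 × 16.00 = 9040 kN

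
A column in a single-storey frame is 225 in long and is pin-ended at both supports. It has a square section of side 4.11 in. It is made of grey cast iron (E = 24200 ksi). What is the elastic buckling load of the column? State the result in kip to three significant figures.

I = a⁴/12 = 4.11⁴/12 = 23.78 in⁴
Effective length L_e = K·L = 1 × 225 = 225.0 in
P_cr = π²EI / L_e² = π² × 24200×10³ × 23.78 / 225.0² = 1.122×10^5 lb

P_cr ≈ 112 kip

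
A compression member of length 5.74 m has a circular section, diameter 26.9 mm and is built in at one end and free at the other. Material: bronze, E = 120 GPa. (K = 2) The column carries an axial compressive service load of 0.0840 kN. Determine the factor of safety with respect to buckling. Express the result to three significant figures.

I = πd⁴/64 = π×26.9⁴/64 = 2.570×10^4 mm⁴
I = 2.570×10^4 mm⁴ = 2.570×10^-8 m⁴
Effective length L_e = K·L = 2 × 5.74 = 11.48 m
P_cr = π²EI / L_e² = π² × 120×10⁹ × 2.570×10^-8 / 11.48² = 231.0 N
Factor of safety n = P_cr / P = 0.23098 / 0.0840 = 2.75

n ≈ 2.75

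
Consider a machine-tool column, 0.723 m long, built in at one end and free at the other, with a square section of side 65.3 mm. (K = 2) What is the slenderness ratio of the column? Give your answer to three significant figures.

λ ≈ 76.7

For a square r = a/√12 = 65.3/√12 = 18.85 mm
L_e = K·L = 2 × 0.723 m = 1.446 m = 1446.0 mm
λ = L_e / r_min = 1446.0 / 18.85 = 76.7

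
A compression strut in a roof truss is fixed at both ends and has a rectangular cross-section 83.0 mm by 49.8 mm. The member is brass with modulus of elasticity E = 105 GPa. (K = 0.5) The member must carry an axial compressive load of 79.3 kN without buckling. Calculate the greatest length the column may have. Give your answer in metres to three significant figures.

L_max ≈ 6.68 m

Buckling occurs about the weak axis: I_min = h·b³/12 with b = 49.8 mm (the shorter side).
I_min = 83.0×49.8³/12 = 8.542×10^5 mm⁴
I = 8.542×10^-7 m⁴
At the buckling limit P_cr = P = 7.930×10^4 N
From P_cr = π²EI/(K·L)²:  L = (1/K)·√(π²EI/P_cr) = (1/0.5)·√(π²×1.05×10^11×8.542×10^-7/7.930×10^4)
L = 6.68 m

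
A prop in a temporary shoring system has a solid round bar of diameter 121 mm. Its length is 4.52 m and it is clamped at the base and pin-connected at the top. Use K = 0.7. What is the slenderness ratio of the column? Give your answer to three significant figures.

λ ≈ 105

I = πd⁴/64 = π×121⁴/64 = 1.052×10^7 mm⁴
A = 1.150×10^4 mm²;  r_min = √(I/A) = √(1.052×10^7/1.150×10^4) = 30.25 mm
L_e = K·L = 0.7 × 4.52 m = 3.164 m = 3164.0 mm
λ = L_e / r_min = 3164.0 / 30.25 = 105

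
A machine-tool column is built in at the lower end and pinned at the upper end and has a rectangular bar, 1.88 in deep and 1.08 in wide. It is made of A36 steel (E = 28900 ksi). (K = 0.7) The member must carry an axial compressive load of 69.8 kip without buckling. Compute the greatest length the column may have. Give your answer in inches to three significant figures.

L_max ≈ 40.6 in

Buckling occurs about the weak axis: I_min = h·b³/12 with b = 1.08 in (the shorter side).
I_min = 1.88×1.08³/12 = 0.1974 in⁴
At the buckling limit P_cr = P = 6.980×10^4 lb
From P_cr = π²EI/(K·L)²:  L = (1/K)·√(π²EI/P_cr) = (1/0.7)·√(π²×2.89×10^7×0.1974/6.980×10^4)
L = 40.6 in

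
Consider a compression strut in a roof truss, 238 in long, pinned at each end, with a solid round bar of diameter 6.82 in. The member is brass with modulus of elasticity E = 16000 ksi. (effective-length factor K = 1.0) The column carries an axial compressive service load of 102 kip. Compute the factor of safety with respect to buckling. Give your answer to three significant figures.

I = πd⁴/64 = π×6.82⁴/64 = 106.2 in⁴
Effective length L_e = K·L = 1 × 238 = 238.0 in
P_cr = π²EI / L_e² = π² × 16000×10³ × 106.2 / 238.0² = 2.961×10^5 lb
Factor of safety n = P_cr / P = 296.06 / 102 = 2.90

n ≈ 2.90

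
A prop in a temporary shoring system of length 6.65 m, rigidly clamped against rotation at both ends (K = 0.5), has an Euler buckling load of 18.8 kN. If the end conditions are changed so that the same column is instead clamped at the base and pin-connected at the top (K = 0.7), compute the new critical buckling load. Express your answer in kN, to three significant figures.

P_cr ∝ 1/K², so P_cr,new = P_cr,old × (K_old/K_new)² = 18.8 × (0.5/0.7)²
= 18.8 × 0.5102 = 9.59 kN

P_cr ≈ 9.59 kN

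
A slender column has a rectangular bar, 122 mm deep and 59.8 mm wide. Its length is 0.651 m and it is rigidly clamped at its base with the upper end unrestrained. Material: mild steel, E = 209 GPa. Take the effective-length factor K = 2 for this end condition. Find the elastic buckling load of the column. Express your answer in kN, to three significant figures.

Buckling occurs about the weak axis: I_min = h·b³/12 with b = 59.8 mm (the shorter side).
I_min = 122×59.8³/12 = 2.174×10^6 mm⁴
I = 2.174×10^6 mm⁴ = 2.174×10^-6 m⁴
Effective length L_e = K·L = 2 × 0.651 = 1.302 m
P_cr = π²EI / L_e² = π² × 209×10⁹ × 2.174×10^-6 / 1.302² = 2.645×10^6 N

P_cr ≈ 2650 kN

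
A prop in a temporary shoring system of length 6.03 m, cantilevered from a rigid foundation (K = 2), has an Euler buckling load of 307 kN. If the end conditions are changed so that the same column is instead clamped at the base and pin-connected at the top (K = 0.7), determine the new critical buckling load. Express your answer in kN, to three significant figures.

P_cr ∝ 1/K², so P_cr,new = P_cr,old × (K_old/K_new)² = 307 × (2/0.7)²
= 307 × 8.163 = 2510 kN

P_cr ≈ 2510 kN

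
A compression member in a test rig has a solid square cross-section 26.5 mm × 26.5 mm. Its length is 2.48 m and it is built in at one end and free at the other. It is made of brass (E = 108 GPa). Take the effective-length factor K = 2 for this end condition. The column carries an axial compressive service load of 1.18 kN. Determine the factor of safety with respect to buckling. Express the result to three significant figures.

I = a⁴/12 = 26.5⁴/12 = 4.110×10^4 mm⁴
I = 4.110×10^4 mm⁴ = 4.110×10^-8 m⁴
Effective length L_e = K·L = 2 × 2.48 = 4.960 m
P_cr = π²EI / L_e² = π² × 108×10⁹ × 4.110×10^-8 / 4.960² = 1.781×10^3 N
Factor of safety n = P_cr / P = 1.7806 / 1.18 = 1.51

n ≈ 1.51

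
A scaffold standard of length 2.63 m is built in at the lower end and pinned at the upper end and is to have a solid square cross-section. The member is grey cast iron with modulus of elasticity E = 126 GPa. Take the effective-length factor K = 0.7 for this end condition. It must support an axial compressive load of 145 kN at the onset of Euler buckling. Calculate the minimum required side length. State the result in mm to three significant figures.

L_e = K·L = 0.7 × 2.63 = 1.841 m
Required I = P_cr·L_e²/(π²E) = 1.450×10^5 × 1.841² / (π² × 1.26×10^11) = 3.952×10^-7 m⁴
I_req = 3.952×10^5 mm⁴
Solid square: I = a⁴/12  ⇒  a = (12I)^(1/4) = (12×3.952×10^5)^(1/4) = 46.7 mm

a ≈ 46.7 mm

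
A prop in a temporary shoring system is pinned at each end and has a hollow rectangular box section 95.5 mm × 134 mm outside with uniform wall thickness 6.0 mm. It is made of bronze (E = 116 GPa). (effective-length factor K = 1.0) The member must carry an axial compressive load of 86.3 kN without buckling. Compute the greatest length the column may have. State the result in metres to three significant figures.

Inner dimensions: h_i = 134 − 2×6.0 = 122.0 mm, b_i = 95.5 − 2×6.0 = 83.50 mm
Weak-axis I_min = (h_o·b_o³ − h_i·b_i³)/12 with b_o = 95.5, b_i = 83.50 mm (shorter outer/inner sides).
I_min = (134×95.5³ − 122.0×83.50³)/12 = 3.807×10^6 mm⁴
I = 3.807×10^-6 m⁴
At the buckling limit P_cr = P = 8.630×10^4 N
From P_cr = π²EI/(K·L)²:  L = (1/K)·√(π²EI/P_cr) = (1/1)·√(π²×1.16×10^11×3.807×10^-6/8.630×10^4)
L = 7.11 m

L_max ≈ 7.11 m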